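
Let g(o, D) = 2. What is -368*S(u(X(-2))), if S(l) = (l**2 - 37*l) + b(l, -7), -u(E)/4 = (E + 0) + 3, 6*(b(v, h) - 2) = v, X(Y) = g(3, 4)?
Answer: -1257088/3 ≈ -4.1903e+5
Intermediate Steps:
X(Y) = 2
b(v, h) = 2 + v/6
u(E) = -12 - 4*E (u(E) = -4*((E + 0) + 3) = -4*(E + 3) = -4*(3 + E) = -12 - 4*E)
S(l) = 2 + l**2 - 221*l/6 (S(l) = (l**2 - 37*l) + (2 + l/6) = 2 + l**2 - 221*l/6)
-368*S(u(X(-2))) = -368*(2 + (-12 - 4*2)**2 - 221*(-12 - 4*2)/6) = -368*(2 + (-12 - 8)**2 - 221*(-12 - 8)/6) = -368*(2 + (-20)**2 - 221/6*(-20)) = -368*(2 + 400 + 2210/3) = -368*3416/3 = -1257088/3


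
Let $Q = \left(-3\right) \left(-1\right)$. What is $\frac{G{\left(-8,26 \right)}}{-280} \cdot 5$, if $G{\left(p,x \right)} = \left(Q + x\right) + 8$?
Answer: $- \frac{37}{56} \approx -0.66071$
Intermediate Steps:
$Q = 3$
$G{\left(p,x \right)} = 11 + x$ ($G{\left(p,x \right)} = \left(3 + x\right) + 8 = 11 + x$)
$\frac{G{\left(-8,26 \right)}}{-280} \cdot 5 = \frac{11 + 26}{-280} \cdot 5 = 37 \left(- \frac{1}{280}\right) 5 = \left(- \frac{37}{280}\right) 5 = - \frac{37}{56}$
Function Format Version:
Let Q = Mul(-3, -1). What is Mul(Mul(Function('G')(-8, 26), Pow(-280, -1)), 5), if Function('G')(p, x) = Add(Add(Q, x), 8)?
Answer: Rational(-37, 56) ≈ -0.66071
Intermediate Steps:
Q = 3
Function('G')(p, x) = Add(11, x) (Function('G')(p, x) = Add(Add(3, x), 8) = Add(11, x))
Mul(Mul(Function('G')(-8, 26), Pow(-280, -1)), 5) = Mul(Mul(Add(11, 26), Pow(-280, -1)), 5) = Mul(Mul(37, Rational(-1, 280)), 5) = Mul(Rational(-37, 280), 5) = Rational(-37, 56)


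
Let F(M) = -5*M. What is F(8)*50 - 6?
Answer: -2006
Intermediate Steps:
F(8)*50 - 6 = -5*8*50 - 6 = -40*50 - 6 = -2000 - 6 = -2006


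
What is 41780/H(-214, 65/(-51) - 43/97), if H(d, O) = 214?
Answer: 20890/107 ≈ 195.23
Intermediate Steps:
41780/H(-214, 65/(-51) - 43/97) = 41780/214 = 41780*(1/214) = 20890/107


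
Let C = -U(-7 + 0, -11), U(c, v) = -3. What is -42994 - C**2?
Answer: -43003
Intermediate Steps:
C = 3 (C = -1*(-3) = 3)
-42994 - C**2 = -42994 - 1*3**2 = -42994 - 1*9 = -42994 - 9 = -43003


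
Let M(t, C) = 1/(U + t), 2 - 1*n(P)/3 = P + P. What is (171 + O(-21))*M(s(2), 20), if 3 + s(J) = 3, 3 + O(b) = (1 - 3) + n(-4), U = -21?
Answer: -28/3 ≈ -9.3333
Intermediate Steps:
n(P) = 6 - 6*P (n(P) = 6 - 3*(P + P) = 6 - 6*P)
O(b) = 25 (O(b) = -3 + ((1 - 3) + (6 - 6*(-4))) = -3 + (-2 + (6 + 24)) = -3 + (-2 + 30) = -3 + 28 = 25)
s(J) = 0 (s(J) = -3 + 3 = 0)
M(t, C) = 1/(-21 + t)
(171 + O(-21))*M(s(2), 20) = (171 + 25)/(-21 + 0) = 196/(-21) = 196*(-1/21) = -28/3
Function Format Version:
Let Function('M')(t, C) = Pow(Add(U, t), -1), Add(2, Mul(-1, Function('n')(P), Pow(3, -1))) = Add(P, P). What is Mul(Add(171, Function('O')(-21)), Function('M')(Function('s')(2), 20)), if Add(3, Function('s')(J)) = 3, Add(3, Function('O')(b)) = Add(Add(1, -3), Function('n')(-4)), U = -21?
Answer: Rational(-28, 3) ≈ -9.3333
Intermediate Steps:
Function('n')(P) = Add(6, Mul(-6, P)) (Function('n')(P) = Add(6, Mul(-3, Add(P, P))) = Add(6, Mul(-3, Mul(2, P))) = Add(6, Mul(-6, P)))
Function('O')(b) = 25 (Function('O')(b) = Add(-3, Add(Add(1, -3), Add(6, Mul(-6, -4)))) = Add(-3, Add(-2, Add(6, 24))) = Add(-3, Add(-2, 30)) = Add(-3, 28) = 25)
Function('s')(J) = 0 (Function('s')(J) = Add(-3, 3) = 0)
Function('M')(t, C) = Pow(Add(-21, t), -1)
Mul(Add(171, Function('O')(-21)), Function('M')(Function('s')(2), 20)) = Mul(Add(171, 25), Pow(Add(-21, 0), -1)) = Mul(196, Pow(-21, -1)) = Mul(196, Rational(-1, 21)) = Rational(-28, 3)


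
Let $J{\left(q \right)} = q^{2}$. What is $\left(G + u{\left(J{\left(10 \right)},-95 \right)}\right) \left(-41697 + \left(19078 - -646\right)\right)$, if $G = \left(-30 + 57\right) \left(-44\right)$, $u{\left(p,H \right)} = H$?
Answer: $28191359$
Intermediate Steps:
$G = -1188$ ($G = 27 \left(-44\right) = -1188$)
$\left(G + u{\left(J{\left(10 \right)},-95 \right)}\right) \left(-41697 + \left(19078 - -646\right)\right) = \left(-1188 - 95\right) \left(-41697 + \left(19078 - -646\right)\right) = - 1283 \left(-41697 + \left(19078 + 646\right)\right) = - 1283 \left(-41697 + 19724\right) = \left(-1283\right) \left(-21973\right) = 28191359$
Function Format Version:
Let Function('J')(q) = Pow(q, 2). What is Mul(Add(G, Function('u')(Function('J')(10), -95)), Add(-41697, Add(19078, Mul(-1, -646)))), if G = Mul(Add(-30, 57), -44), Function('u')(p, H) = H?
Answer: 28191359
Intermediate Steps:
G = -1188 (G = Mul(27, -44) = -1188)
Mul(Add(G, Function('u')(Function('J')(10), -95)), Add(-41697, Add(19078, Mul(-1, -646)))) = Mul(Add(-1188, -95), Add(-41697, Add(19078, Mul(-1, -646)))) = Mul(-1283, Add(-41697, Add(19078, 646))) = Mul(-1283, Add(-41697, 19724)) = Mul(-1283, -21973) = 28191359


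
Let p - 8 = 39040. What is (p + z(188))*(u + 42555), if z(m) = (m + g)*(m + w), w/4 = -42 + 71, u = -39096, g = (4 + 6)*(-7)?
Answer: 259148280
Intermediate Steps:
p = 39048 (p = 8 + 39040 = 39048)
g = -70 (g = 10*(-7) = -70)
w = 116 (w = 4*(-42 + 71) = 4*29 = 116)
z(m) = (-70 + m)*(116 + m) (z(m) = (m - 70)*(m + 116) = (-70 + m)*(116 + m))
(p + z(188))*(u + 42555) = (39048 + (-8120 + 188**2 + 46*188))*(-39096 + 42555) = (39048 + (-8120 + 35344 + 8648))*3459 = (39048 + 35872)*3459 = 74920*3459 = 259148280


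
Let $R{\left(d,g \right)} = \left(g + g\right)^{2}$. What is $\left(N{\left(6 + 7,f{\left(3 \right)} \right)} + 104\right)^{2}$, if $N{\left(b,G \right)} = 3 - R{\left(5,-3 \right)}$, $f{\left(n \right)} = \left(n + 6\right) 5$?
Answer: $5041$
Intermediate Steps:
$R{\left(d,g \right)} = 4 g^{2}$ ($R{\left(d,g \right)} = \left(2 g\right)^{2} = 4 g^{2}$)
$f{\left(n \right)} = 30 + 5 n$ ($f{\left(n \right)} = \left(6 + n\right) 5 = 30 + 5 n$)
$N{\left(b,G \right)} = -33$ ($N{\left(b,G \right)} = 3 - 4 \left(-3\right)^{2} = 3 - 4 \cdot 9 = 3 - 36 = -33$)
$\left(N{\left(6 + 7,f{\left(3 \right)} \right)} + 104\right)^{2} = \left(-33 + 104\right)^{2} = 71^{2} = 5041$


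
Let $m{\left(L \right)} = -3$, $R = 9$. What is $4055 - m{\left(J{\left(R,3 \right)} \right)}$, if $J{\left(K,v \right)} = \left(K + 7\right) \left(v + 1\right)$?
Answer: $4058$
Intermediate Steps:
$J{\left(K,v \right)} = \left(1 + v\right) \left(7 + K\right)$ ($J{\left(K,v \right)} = \left(7 + K\right) \left(1 + v\right) = \left(1 + v\right) \left(7 + K\right)$)
$4055 - m{\left(J{\left(R,3 \right)} \right)} = 4055 - -3 = 4055 + 3 = 4058$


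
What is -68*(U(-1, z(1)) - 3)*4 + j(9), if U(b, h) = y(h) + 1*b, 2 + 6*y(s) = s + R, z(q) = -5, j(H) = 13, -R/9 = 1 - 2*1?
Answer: 3031/3 ≈ 1010.3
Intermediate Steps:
R = 9 (R = -9*(1 - 2*1) = -9*(1 - 2) = -9*(-1) = 9)
y(s) = 7/6 + s/6 (y(s) = -⅓ + (s + 9)/6 = -⅓ + (9 + s)/6 = -⅓ + (3/2 + s/6) = 7/6 + s/6)
U(b, h) = 7/6 + b + h/6 (U(b, h) = (7/6 + h/6) + 1*b = (7/6 + h/6) + b = 7/6 + b + h/6)
-68*(U(-1, z(1)) - 3)*4 + j(9) = -68*((7/6 - 1 + (⅙)*(-5)) - 3)*4 + 13 = -68*((7/6 - 1 - ⅚) - 3)*4 + 13 = -68*(-⅔ - 3)*4 + 13 = -(-748)*4/3 + 13 = -68*(-44/3) + 13 = 2992/3 + 13 = 3031/3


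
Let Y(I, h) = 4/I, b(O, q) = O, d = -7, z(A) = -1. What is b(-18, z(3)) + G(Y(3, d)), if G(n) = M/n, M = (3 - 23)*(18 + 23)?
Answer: -633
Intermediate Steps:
M = -820 (M = -20*41 = -820)
G(n) = -820/n
b(-18, z(3)) + G(Y(3, d)) = -18 - 820/(4/3) = -18 - 820/(4*(⅓)) = -18 - 820/4/3 = -18 - 820*¾ = -18 - 615 = -633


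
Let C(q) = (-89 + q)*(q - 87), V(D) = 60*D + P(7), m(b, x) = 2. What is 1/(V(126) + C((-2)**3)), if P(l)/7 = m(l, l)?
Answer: 1/16789 ≈ 5.9563e-5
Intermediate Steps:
P(l) = 14 (P(l) = 7*2 = 14)
V(D) = 14 + 60*D (V(D) = 60*D + 14 = 14 + 60*D)
C(q) = (-89 + q)*(-87 + q)
1/(V(126) + C((-2)**3)) = 1/((14 + 60*126) + (7743 + ((-2)**3)**2 - 176*(-2)**3)) = 1/((14 + 7560) + (7743 + (-8)**2 - 176*(-8))) = 1/(7574 + (7743 + 64 + 1408)) = 1/(7574 + 9215) = 1/16789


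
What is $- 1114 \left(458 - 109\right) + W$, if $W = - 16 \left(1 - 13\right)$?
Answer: $-388594$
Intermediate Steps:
$W = 192$ ($W = \left(-16\right) \left(-12\right) = 192$)
$- 1114 \left(458 - 109\right) + W = - 1114 \left(458 - 109\right) + 192 = \left(-1114\right) 349 + 192 = -388786 + 192 = -388594$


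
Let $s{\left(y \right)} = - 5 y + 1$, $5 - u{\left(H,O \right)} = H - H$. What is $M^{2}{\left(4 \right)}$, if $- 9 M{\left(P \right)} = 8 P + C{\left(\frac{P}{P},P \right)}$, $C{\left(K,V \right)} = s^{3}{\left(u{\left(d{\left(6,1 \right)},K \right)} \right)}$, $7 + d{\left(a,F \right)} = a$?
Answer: $\frac{190219264}{81} \approx 2.3484 \cdot 10^{6}$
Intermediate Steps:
$d{\left(a,F \right)} = -7 + a$
$u{\left(H,O \right)} = 5$ ($u{\left(H,O \right)} = 5 - \left(H - H\right) = 5 - 0 = 5 + 0 = 5$)
$s{\left(y \right)} = 1 - 5 y$
$C{\left(K,V \right)} = -13824$ ($C{\left(K,V \right)} = \left(1 - 25\right)^{3} = \left(-24\right)^{3} = -13824$)
$M{\left(P \right)} = 1536 - \frac{8 P}{9}$ ($M{\left(P \right)} = - \frac{8 P - 13824}{9} = - \frac{-13824 + 8 P}{9} = 1536 - \frac{8 P}{9}$)
$M^{2}{\left(4 \right)} = \left(1536 - \frac{32}{9}\right)^{2} = \left(\frac{13792}{9}\right)^{2} = \frac{190219264}{81}$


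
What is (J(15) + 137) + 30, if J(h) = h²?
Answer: 392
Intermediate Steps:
(J(15) + 137) + 30 = (15² + 137) + 30 = (225 + 137) + 30 = 362 + 30 = 392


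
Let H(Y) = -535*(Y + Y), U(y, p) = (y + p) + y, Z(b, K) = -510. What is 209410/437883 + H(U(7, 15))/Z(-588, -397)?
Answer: 456476953/7444011 ≈ 61.321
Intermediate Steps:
U(y, p) = p + 2*y (U(y, p) = (p + y) + y = p + 2*y)
H(Y) = -1070*Y
209410/437883 + H(U(7, 15))/Z(-588, -397) = 209410/437883 - 1070*(15 + 2*7)/(-510) = 209410*(1/437883) - 1070*(15 + 14)*(-1/510) = 209410/437883 - 1070*29*(-1/510) = 209410/437883 - 31030*(-1/510) = 209410/437883 + 3103/51 = 456476953/7444011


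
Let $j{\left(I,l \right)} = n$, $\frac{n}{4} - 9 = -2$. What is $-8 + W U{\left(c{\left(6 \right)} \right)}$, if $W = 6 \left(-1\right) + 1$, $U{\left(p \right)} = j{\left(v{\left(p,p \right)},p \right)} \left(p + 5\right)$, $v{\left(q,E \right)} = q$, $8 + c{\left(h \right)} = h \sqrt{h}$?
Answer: $412 - 840 \sqrt{6} \approx -1645.6$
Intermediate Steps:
$c{\left(h \right)} = -8 + h^{\frac{3}{2}}$ ($c{\left(h \right)} = -8 + h \sqrt{h} = -8 + h^{\frac{3}{2}}$)
$n = 28$ ($n = 36 + 4 \left(-2\right) = 36 - 8 = 28$)
$j{\left(I,l \right)} = 28$
$U{\left(p \right)} = 140 + 28 p$ ($U{\left(p \right)} = 28 \left(p + 5\right) = 28 \left(5 + p\right) = 140 + 28 p$)
$W = -5$ ($W = -6 + 1 = -5$)
$-8 + W U{\left(c{\left(6 \right)} \right)} = -8 - 5 \left(140 + 28 \left(-8 + 6^{\frac{3}{2}}\right)\right) = -8 - 5 \left(140 + 28 \left(-8 + 6 \sqrt{6}\right)\right) = -8 - 5 \left(140 - \left(224 - 168 \sqrt{6}\right)\right) = -8 - 5 \left(-84 + 168 \sqrt{6}\right) = -8 + \left(420 - 840 \sqrt{6}\right) = 412 - 840 \sqrt{6}$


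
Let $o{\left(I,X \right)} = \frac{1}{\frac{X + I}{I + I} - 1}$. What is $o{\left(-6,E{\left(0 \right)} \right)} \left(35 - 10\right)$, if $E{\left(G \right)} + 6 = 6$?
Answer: $-50$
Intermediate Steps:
$E{\left(G \right)} = 0$ ($E{\left(G \right)} = -6 + 6 = 0$)
$o{\left(I,X \right)} = \frac{1}{-1 + \frac{I + X}{2 I}}$ ($o{\left(I,X \right)} = \frac{1}{\frac{I + X}{2 I} - 1} = \frac{1}{-1 + \frac{I + X}{2 I}}$)
$o{\left(-6,E{\left(0 \right)} \right)} \left(35 - 10\right) = \left(-2\right) \left(-6\right) \frac{1}{-6 - 0} \left(35 - 10\right) = \left(-2\right) \left(-6\right) \frac{1}{-6 + 0} \cdot 25 = \left(-2\right) \left(-6\right) \frac{1}{-6} \cdot 25 = \left(-2\right) \left(-6\right) \left(- \frac{1}{6}\right) 25 = \left(-2\right) 25 = -50$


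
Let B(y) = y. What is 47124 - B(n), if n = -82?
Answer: 47206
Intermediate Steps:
47124 - B(n) = 47124 - 1*(-82) = 47124 + 82 = 47206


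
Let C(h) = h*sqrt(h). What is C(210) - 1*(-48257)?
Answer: 48257 + 210*sqrt(210) ≈ 51300.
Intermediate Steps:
C(h) = h**(3/2)
C(210) - 1*(-48257) = 210**(3/2) - 1*(-48257) = 210*sqrt(210) + 48257 = 48257 + 210*sqrt(210)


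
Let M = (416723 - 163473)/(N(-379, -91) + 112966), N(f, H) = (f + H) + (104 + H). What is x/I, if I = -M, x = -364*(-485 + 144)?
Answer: -6982533558/126625 ≈ -55143.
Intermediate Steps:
N(f, H) = 104 + f + 2*H (N(f, H) = (H + f) + (104 + H) = 104 + f + 2*H)
M = 253250/112509 (M = (416723 - 163473)/((104 - 379 + 2*(-91)) + 112966) = 253250/((104 - 379 - 182) + 112966) = 253250/(-457 + 112966) = 253250/112509 ≈ 2.2509)
x = 124124 (x = -364*(-341) = 124124)
I = -253250/112509 (I = -1*253250/112509 = -253250/112509 ≈ -2.2509)
x/I = 124124/(-253250/112509) = 124124*(-112509/253250) = -6982533558/126625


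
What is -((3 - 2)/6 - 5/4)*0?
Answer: 0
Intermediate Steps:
-((3 - 2)/6 - 5/4)*0 = -(1*(⅙) - 5*¼)*0 = -(⅙ - 5/4)*0 = -1*(-13/12)*0 = (13/12)*0 = 0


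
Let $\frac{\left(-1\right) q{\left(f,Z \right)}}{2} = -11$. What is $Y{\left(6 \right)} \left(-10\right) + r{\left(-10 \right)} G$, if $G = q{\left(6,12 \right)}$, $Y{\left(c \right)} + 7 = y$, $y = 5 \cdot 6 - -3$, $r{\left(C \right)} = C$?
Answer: $-480$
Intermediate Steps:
$q{\left(f,Z \right)} = 22$ ($q{\left(f,Z \right)} = \left(-2\right) \left(-11\right) = 22$)
$y = 33$ ($y = 30 + 3 = 33$)
$Y{\left(c \right)} = 26$ ($Y{\left(c \right)} = -7 + 33 = 26$)
$G = 22$
$Y{\left(6 \right)} \left(-10\right) + r{\left(-10 \right)} G = 26 \left(-10\right) - 220 = -260 - 220 = -480$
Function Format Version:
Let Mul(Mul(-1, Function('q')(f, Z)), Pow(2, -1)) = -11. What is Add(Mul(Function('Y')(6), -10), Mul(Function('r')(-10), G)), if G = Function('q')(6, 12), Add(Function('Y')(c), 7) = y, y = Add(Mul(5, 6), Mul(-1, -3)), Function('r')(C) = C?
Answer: -480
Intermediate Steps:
Function('q')(f, Z) = 22 (Function('q')(f, Z) = Mul(-2, -11) = 22)
y = 33 (y = Add(30, 3) = 33)
Function('Y')(c) = 26 (Function('Y')(c) = Add(-7, 33) = 26)
G = 22
Add(Mul(Function('Y')(6), -10), Mul(Function('r')(-10), G)) = Add(Mul(26, -10), Mul(-10, 22)) = Add(-260, -220) = -480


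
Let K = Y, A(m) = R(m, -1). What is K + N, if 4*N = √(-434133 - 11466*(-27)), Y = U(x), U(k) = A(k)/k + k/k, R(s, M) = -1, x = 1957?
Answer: 1956/1957 + 3*I*√13839/4 ≈ 0.99949 + 88.229*I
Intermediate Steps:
A(m) = -1
U(k) = 1 - 1/k (U(k) = -1/k + k/k = -1/k + 1 = 1 - 1/k)
Y = 1956/1957 (Y = (-1 + 1957)/1957 = (1/1957)*1956 = 1956/1957 ≈ 0.99949)
K = 1956/1957 ≈ 0.99949
N = 3*I*√13839/4 (N = √(-434133 - 11466*(-27))/4 = √(-434133 + 309582)/4 = √(-124551)/4 = (3*I*√13839)/4 = 3*I*√13839/4 ≈ 88.229*I)
K + N = 1956/1957 + 3*I*√13839/4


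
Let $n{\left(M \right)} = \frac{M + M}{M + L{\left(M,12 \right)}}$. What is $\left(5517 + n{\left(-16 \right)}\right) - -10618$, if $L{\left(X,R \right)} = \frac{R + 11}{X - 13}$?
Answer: $\frac{7858673}{487} \approx 16137.0$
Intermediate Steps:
$L{\left(X,R \right)} = \frac{11 + R}{-13 + X}$
$n{\left(M \right)} = \frac{2 M}{M + \frac{23}{-13 + M}}$ ($n{\left(M \right)} = \frac{M + M}{M + \frac{11 + 12}{-13 + M}} = \frac{2 M}{M + \frac{1}{-13 + M} 23} = \frac{2 M}{M + \frac{23}{-13 + M}}$)
$\left(5517 + n{\left(-16 \right)}\right) - -10618 = \left(5517 + 2 \left(-16\right) \frac{1}{23 - 16 \left(-13 - 16\right)} \left(-13 - 16\right)\right) - -10618 = \left(5517 + 2 \left(-16\right) \frac{1}{23 - -464} \left(-29\right)\right) + \left(-1537 + 12155\right) = \left(5517 + 2 \left(-16\right) \frac{1}{23 + 464} \left(-29\right)\right) + 10618 = \left(5517 + 2 \left(-16\right) \frac{1}{487} \left(-29\right)\right) + 10618 = \left(5517 + \frac{928}{487}\right) + 10618 = \frac{2687707}{487} + 10618 = \frac{7858673}{487}$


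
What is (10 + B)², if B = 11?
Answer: 441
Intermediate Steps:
(10 + B)² = (10 + 11)² = 21² = 441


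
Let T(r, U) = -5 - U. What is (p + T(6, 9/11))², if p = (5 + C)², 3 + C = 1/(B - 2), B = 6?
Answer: 17689/30976 ≈ 0.57106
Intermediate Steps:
C = -11/4 (C = -3 + 1/(6 - 2) = -3 + 1/4 = -3 + ¼ = -11/4 ≈ -2.7500)
p = 81/16 (p = (5 - 11/4)² = (9/4)² = 81/16 ≈ 5.0625)
(p + T(6, 9/11))² = (81/16 + (-5 - 9/11))² = (81/16 - 64/11)² = (-133/176)² = 17689/30976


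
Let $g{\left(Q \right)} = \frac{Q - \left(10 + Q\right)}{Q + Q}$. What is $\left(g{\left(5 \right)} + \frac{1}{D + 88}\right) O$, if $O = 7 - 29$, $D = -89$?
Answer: $44$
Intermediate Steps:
$O = -22$
$g{\left(Q \right)} = - \frac{5}{Q}$ ($g{\left(Q \right)} = - \frac{10}{2 Q} = - 10 \frac{1}{2 Q} = - \frac{5}{Q}$)
$\left(g{\left(5 \right)} + \frac{1}{D + 88}\right) O = \left(- \frac{5}{5} + \frac{1}{-89 + 88}\right) \left(-22\right) = \left(\left(-5\right) \frac{1}{5} + \frac{1}{-1}\right) \left(-22\right) = \left(-1 - 1\right) \left(-22\right) = \left(-2\right) \left(-22\right) = 44$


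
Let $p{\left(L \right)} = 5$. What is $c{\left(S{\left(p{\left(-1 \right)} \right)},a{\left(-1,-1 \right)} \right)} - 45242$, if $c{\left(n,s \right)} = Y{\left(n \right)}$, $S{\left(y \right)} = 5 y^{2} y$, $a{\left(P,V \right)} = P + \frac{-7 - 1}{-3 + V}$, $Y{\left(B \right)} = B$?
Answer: $-44617$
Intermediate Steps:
$a{\left(P,V \right)} = P - \frac{8}{-3 + V}$
$S{\left(y \right)} = 5 y^{3}$
$c{\left(n,s \right)} = n$
$c{\left(S{\left(p{\left(-1 \right)} \right)},a{\left(-1,-1 \right)} \right)} - 45242 = 5 \cdot 5^{3} - 45242 = 5 \cdot 125 - 45242 = 625 - 45242 = -44617$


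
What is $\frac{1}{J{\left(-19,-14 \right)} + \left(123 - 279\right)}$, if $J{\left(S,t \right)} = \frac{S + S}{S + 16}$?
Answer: $- \frac{3}{430} \approx -0.0069767$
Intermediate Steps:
$J{\left(S,t \right)} = \frac{2 S}{16 + S}$
$\frac{1}{J{\left(-19,-14 \right)} + \left(123 - 279\right)} = \frac{1}{2 \left(-19\right) \frac{1}{16 - 19} + \left(123 - 279\right)} = \frac{1}{2 \left(-19\right) \frac{1}{-3} + \left(123 - 279\right)} = \frac{1}{2 \left(-19\right) \left(- \frac{1}{3}\right) - 156} = \frac{1}{\frac{38}{3} - 156} = \frac{1}{- \frac{430}{3}} = - \frac{3}{430}$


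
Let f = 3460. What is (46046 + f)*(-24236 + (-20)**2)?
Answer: -1180025016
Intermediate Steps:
(46046 + f)*(-24236 + (-20)**2) = (46046 + 3460)*(-24236 + (-20)**2) = 49506*(-24236 + 400) = 49506*(-23836) = -1180025016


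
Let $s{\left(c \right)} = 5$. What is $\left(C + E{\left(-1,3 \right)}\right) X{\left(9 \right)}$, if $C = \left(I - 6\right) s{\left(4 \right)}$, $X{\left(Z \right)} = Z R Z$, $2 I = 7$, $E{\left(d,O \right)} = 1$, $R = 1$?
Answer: $- \frac{1863}{2} \approx -931.5$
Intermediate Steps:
$I = \frac{7}{2}$ ($I = \frac{1}{2} \cdot 7 = \frac{7}{2} \approx 3.5$)
$X{\left(Z \right)} = Z^{2}$ ($X{\left(Z \right)} = Z 1 Z = Z Z = Z^{2}$)
$C = - \frac{25}{2}$ ($C = \left(\frac{7}{2} - 6\right) 5 = \left(- \frac{5}{2}\right) 5 = - \frac{25}{2} \approx -12.5$)
$\left(C + E{\left(-1,3 \right)}\right) X{\left(9 \right)} = \left(- \frac{25}{2} + 1\right) 9^{2} = \left(- \frac{23}{2}\right) 81 = - \frac{1863}{2}$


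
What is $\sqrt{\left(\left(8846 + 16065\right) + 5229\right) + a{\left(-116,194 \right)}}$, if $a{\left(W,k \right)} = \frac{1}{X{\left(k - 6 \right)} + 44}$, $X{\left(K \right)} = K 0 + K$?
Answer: $\frac{\sqrt{405563898}}{116} \approx 173.61$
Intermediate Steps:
$X{\left(K \right)} = K$ ($X{\left(K \right)} = 0 + K = K$)
$a{\left(W,k \right)} = \frac{1}{38 + k}$ ($a{\left(W,k \right)} = \frac{1}{\left(k - 6\right) + 44} = \frac{1}{\left(-6 + k\right) + 44} = \frac{1}{38 + k}$)
$\sqrt{\left(\left(8846 + 16065\right) + 5229\right) + a{\left(-116,194 \right)}} = \sqrt{\left(\left(8846 + 16065\right) + 5229\right) + \frac{1}{38 + 194}} = \sqrt{\left(24911 + 5229\right) + \frac{1}{232}} = \sqrt{30140 + \frac{1}{232}} = \sqrt{\frac{6992481}{232}} = \frac{\sqrt{405563898}}{116}$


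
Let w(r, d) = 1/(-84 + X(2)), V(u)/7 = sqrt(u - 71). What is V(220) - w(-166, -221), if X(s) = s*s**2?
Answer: 1/76 + 7*sqrt(149) ≈ 85.459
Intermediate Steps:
X(s) = s**3
V(u) = 7*sqrt(-71 + u) (V(u) = 7*sqrt(u - 71) = 7*sqrt(-71 + u))
w(r, d) = -1/76 (w(r, d) = 1/(-84 + 2**3) = 1/(-84 + 8) = 1/(-76) = -1/76)
V(220) - w(-166, -221) = 7*sqrt(-71 + 220) - 1*(-1/76) = 7*sqrt(149) + 1/76 = 1/76 + 7*sqrt(149)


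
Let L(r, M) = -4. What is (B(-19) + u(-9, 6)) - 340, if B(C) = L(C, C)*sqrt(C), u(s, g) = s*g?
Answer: -394 - 4*I*sqrt(19) ≈ -394.0 - 17.436*I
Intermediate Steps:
u(s, g) = g*s
B(C) = -4*sqrt(C)
(B(-19) + u(-9, 6)) - 340 = (-4*I*sqrt(19) + 6*(-9)) - 340 = (-4*I*sqrt(19) - 54) - 340 = (-54 - 4*I*sqrt(19)) - 340 = -394 - 4*I*sqrt(19)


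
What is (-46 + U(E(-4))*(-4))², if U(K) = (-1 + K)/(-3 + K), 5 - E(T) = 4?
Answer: 2116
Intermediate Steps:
E(T) = 1 (E(T) = 5 - 1*4 = 5 - 4 = 1)
U(K) = (-1 + K)/(-3 + K)
(-46 + U(E(-4))*(-4))² = (-46 + ((-1 + 1)/(-3 + 1))*(-4))² = (-46 + (0/(-2))*(-4))² = (-46 - ½*0*(-4))² = (-46 + 0*(-4))² = (-46 + 0)² = (-46)² = 2116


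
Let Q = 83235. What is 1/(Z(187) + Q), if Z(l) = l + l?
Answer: 1/83609 ≈ 1.1960e-5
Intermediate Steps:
Z(l) = 2*l
1/(Z(187) + Q) = 1/(2*187 + 83235) = 1/(374 + 83235) = 1/83609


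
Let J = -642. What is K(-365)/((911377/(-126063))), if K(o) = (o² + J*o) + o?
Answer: -46289072970/911377 ≈ -50790.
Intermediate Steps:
K(o) = o² - 641*o (K(o) = (o² - 642*o) + o = o² - 641*o)
K(-365)/((911377/(-126063))) = (-365*(-641 - 365))/((911377/(-126063))) = (-365*(-1006))/((911377*(-1/126063))) = 367190/(-911377/126063) = 367190*(-126063/911377) = -46289072970/911377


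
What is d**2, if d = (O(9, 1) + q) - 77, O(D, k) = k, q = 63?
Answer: 169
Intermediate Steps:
d = -13 (d = (1 + 63) - 77 = 64 - 77 = -13)
d**2 = (-13)**2 = 169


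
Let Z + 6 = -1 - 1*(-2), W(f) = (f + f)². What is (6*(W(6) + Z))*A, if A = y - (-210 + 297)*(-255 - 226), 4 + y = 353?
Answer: 35191464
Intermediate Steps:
W(f) = 4*f² (W(f) = (2*f)² = 4*f²)
y = 349 (y = -4 + 353 = 349)
A = 42196 (A = 349 - (-210 + 297)*(-255 - 226) = 349 - 87*(-481) = 349 - 1*(-41847) = 349 + 41847 = 42196)
Z = -5 (Z = -6 + (-1 - 1*(-2)) = -6 + (-1 + 2) = -6 + 1 = -5)
(6*(W(6) + Z))*A = (6*(4*6² - 5))*42196 = (6*(4*36 - 5))*42196 = (6*(144 - 5))*42196 = (6*139)*42196 = 834*42196 = 35191464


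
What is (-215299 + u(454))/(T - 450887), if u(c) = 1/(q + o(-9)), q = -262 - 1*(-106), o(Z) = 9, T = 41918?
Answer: 31648954/60118443 ≈ 0.52644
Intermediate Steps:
q = -156 (q = -262 + 106 = -156)
u(c) = -1/147 (u(c) = 1/(-156 + 9) = 1/(-147) = -1/147)
(-215299 + u(454))/(T - 450887) = (-215299 - 1/147)/(41918 - 450887) = -31648954/147/(-408969) = -31648954/147*(-1/408969) = 31648954/60118443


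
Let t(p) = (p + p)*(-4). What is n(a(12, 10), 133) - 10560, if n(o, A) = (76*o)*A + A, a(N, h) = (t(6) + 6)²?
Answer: 17820085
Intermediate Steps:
t(p) = -8*p (t(p) = (2*p)*(-4) = -8*p)
a(N, h) = 1764 (a(N, h) = (-8*6 + 6)² = (-48 + 6)² = (-42)² = 1764)
n(o, A) = A + 76*A*o (n(o, A) = 76*A*o + A = A + 76*A*o)
n(a(12, 10), 133) - 10560 = 133*(1 + 76*1764) - 10560 = 133*(1 + 134064) - 10560 = 133*134065 - 10560 = 17830645 - 10560 = 17820085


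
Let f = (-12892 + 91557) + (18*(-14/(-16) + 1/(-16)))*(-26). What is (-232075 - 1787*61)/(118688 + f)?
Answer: -1364328/787891 ≈ -1.7316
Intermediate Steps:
f = 313139/4 (f = 78665 + (18*(-14*(-1/16) + 1*(-1/16)))*(-26) = 78665 + (18*(7/8 - 1/16))*(-26) = 78665 + (18*(13/16))*(-26) = 78665 + (117/8)*(-26) = 78665 - 1521/4 = 313139/4 ≈ 78285.)
(-232075 - 1787*61)/(118688 + f) = (-232075 - 1787*61)/(118688 + 313139/4) = (-232075 - 109007)/(787891/4) = -341082*4/787891 = -1364328/787891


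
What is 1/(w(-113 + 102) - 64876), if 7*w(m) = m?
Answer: -7/454143 ≈ -1.5414e-5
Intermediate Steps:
w(m) = m/7
1/(w(-113 + 102) - 64876) = 1/((-113 + 102)/7 - 64876) = 1/((⅐)*(-11) - 64876) = 1/(-11/7 - 64876) = 1/(-454143/7) = -7/454143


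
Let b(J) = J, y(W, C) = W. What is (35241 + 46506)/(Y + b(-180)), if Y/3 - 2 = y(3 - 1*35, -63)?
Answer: -9083/30 ≈ -302.77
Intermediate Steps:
Y = -90 (Y = 6 + 3*(3 - 1*35) = 6 + 3*(3 - 35) = 6 + 3*(-32) = 6 - 96 = -90)
(35241 + 46506)/(Y + b(-180)) = (35241 + 46506)/(-90 - 180) = 81747/(-270) = 81747*(-1/270) = -9083/30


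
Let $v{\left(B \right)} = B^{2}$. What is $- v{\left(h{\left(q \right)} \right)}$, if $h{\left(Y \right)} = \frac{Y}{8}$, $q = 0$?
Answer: $0$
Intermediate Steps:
$h{\left(Y \right)} = \frac{Y}{8}$ ($h{\left(Y \right)} = Y \frac{1}{8} = \frac{Y}{8}$)
$- v{\left(h{\left(q \right)} \right)} = - \left(\frac{1}{8} \cdot 0\right)^{2} = - 0^{2} = \left(-1\right) 0 = 0$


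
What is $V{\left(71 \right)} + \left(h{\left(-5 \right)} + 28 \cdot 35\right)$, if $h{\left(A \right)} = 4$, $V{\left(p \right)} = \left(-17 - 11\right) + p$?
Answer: $1027$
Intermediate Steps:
$V{\left(p \right)} = -28 + p$
$V{\left(71 \right)} + \left(h{\left(-5 \right)} + 28 \cdot 35\right) = \left(-28 + 71\right) + \left(4 + 28 \cdot 35\right) = 43 + \left(4 + 980\right) = 43 + 984 = 1027$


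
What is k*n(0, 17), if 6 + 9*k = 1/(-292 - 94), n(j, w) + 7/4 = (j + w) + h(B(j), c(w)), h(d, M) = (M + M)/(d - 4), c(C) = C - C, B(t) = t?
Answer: -141337/13896 ≈ -10.171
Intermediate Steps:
c(C) = 0
h(d, M) = 2*M/(-4 + d) (h(d, M) = (2*M)/(-4 + d) = 2*M/(-4 + d))
n(j, w) = -7/4 + j + w (n(j, w) = -7/4 + ((j + w) + 2*0/(-4 + j)) = -7/4 + ((j + w) + 0) = -7/4 + (j + w) = -7/4 + j + w)
k = -2317/3474 (k = -⅔ + 1/(9*(-292 - 94)) = -⅔ + (⅑)/(-386) = -⅔ + (⅑)*(-1/386) = -⅔ - 1/3474 = -2317/3474 ≈ -0.66695)
k*n(0, 17) = -2317*(-7/4 + 0 + 17)/3474 = -2317/3474*61/4 = -141337/13896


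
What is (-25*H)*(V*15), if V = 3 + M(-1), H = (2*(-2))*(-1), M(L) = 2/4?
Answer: -5250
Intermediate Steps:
M(L) = ½ (M(L) = (¼)*2 = ½)
H = 4 (H = -4*(-1) = 4)
V = 7/2 (V = 3 + ½ = 7/2 ≈ 3.5000)
(-25*H)*(V*15) = (-25*4)*((7/2)*15) = -100*105/2 = -5250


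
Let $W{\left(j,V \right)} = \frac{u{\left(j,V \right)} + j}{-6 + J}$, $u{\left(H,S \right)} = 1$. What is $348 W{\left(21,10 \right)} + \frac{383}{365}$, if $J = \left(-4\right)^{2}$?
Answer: $\frac{279827}{365} \approx 766.65$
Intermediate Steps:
$J = 16$
$W{\left(j,V \right)} = \frac{1}{10} + \frac{j}{10}$ ($W{\left(j,V \right)} = \frac{1 + j}{-6 + 16} = \frac{1 + j}{10} = \left(1 + j\right) \frac{1}{10} = \frac{1}{10} + \frac{j}{10}$)
$348 W{\left(21,10 \right)} + \frac{383}{365} = 348 \left(\frac{1}{10} + \frac{1}{10} \cdot 21\right) + \frac{383}{365} = 348 \left(\frac{1}{10} + \frac{21}{10}\right) + 383 \cdot \frac{1}{365} = 348 \cdot \frac{11}{5} + \frac{383}{365} = \frac{3828}{5} + \frac{383}{365} = \frac{279827}{365}$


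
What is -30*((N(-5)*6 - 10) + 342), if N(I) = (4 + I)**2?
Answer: -10140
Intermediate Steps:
-30*((N(-5)*6 - 10) + 342) = -30*(((4 - 5)**2*6 - 10) + 342) = -30*(((-1)**2*6 - 10) + 342) = -30*((1*6 - 10) + 342) = -30*((6 - 10) + 342) = -30*(-4 + 342) = -30*338 = -10140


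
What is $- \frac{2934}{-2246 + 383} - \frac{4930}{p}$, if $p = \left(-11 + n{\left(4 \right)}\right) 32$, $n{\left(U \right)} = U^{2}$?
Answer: $- \frac{96835}{3312} \approx -29.238$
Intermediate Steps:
$p = 160$ ($p = \left(-11 + 4^{2}\right) 32 = \left(-11 + 16\right) 32 = 5 \cdot 32 = 160$)
$- \frac{2934}{-2246 + 383} - \frac{4930}{p} = - \frac{2934}{-2246 + 383} - \frac{4930}{160} = - \frac{2934}{-1863} - \frac{493}{16} = \left(-2934\right) \left(- \frac{1}{1863}\right) - \frac{493}{16} = \frac{326}{207} - \frac{493}{16} = - \frac{96835}{3312}$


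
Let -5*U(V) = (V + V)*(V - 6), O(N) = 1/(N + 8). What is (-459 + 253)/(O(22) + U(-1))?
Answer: 6180/83 ≈ 74.458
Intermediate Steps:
O(N) = 1/(8 + N)
U(V) = -2*V*(-6 + V)/5 (U(V) = -(V + V)*(V - 6)/5 = -2*V*(-6 + V)/5)
(-459 + 253)/(O(22) + U(-1)) = (-459 + 253)/(1/(8 + 22) + (2/5)*(-1)*(6 - 1*(-1))) = -206/(1/30 + (2/5)*(-1)*(6 + 1)) = -206/(1/30 + (2/5)*(-1)*7) = -206/(1/30 - 14/5) = -206/(-83/30) = -206*(-30/83) = 6180/83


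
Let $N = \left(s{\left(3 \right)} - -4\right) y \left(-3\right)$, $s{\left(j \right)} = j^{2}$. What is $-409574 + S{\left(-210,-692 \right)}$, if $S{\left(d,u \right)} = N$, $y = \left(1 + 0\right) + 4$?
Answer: $-409769$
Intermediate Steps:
$y = 5$ ($y = 1 + 4 = 5$)
$N = -195$ ($N = \left(3^{2} - -4\right) 5 \left(-3\right) = \left(9 + 4\right) 5 \left(-3\right) = 13 \cdot 5 \left(-3\right) = 65 \left(-3\right) = -195$)
$S{\left(d,u \right)} = -195$
$-409574 + S{\left(-210,-692 \right)} = -409574 - 195 = -409769$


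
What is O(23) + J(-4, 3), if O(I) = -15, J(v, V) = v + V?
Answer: -16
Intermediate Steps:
J(v, V) = V + v
O(23) + J(-4, 3) = -15 + (3 - 4) = -15 - 1 = -16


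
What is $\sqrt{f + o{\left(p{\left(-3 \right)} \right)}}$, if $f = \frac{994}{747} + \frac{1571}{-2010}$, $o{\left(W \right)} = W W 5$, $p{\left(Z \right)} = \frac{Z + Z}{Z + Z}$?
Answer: $\frac{\sqrt{154442928110}}{166830} \approx 2.3556$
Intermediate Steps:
$p{\left(Z \right)} = 1$ ($p{\left(Z \right)} = \frac{2 Z}{2 Z} = 2 Z \frac{1}{2 Z} = 1$)
$o{\left(W \right)} = 5 W^{2}$ ($o{\left(W \right)} = W^{2} \cdot 5 = 5 W^{2}$)
$f = \frac{274801}{500490}$ ($f = 994 \cdot \frac{1}{747} + 1571 \left(- \frac{1}{2010}\right) = \frac{994}{747} - \frac{1571}{2010} = \frac{274801}{500490} \approx 0.54906$)
$\sqrt{f + o{\left(p{\left(-3 \right)} \right)}} = \sqrt{\frac{274801}{500490} + 5 \cdot 1^{2}} = \sqrt{\frac{274801}{500490} + 5 \cdot 1} = \sqrt{\frac{274801}{500490} + 5} = \sqrt{\frac{2777251}{500490}} = \frac{\sqrt{154442928110}}{166830}$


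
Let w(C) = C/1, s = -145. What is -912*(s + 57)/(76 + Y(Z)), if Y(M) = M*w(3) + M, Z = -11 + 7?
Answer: 6688/5 ≈ 1337.6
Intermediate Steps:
Z = -4
w(C) = C (w(C) = C*1 = C)
Y(M) = 4*M (Y(M) = M*3 + M = 3*M + M = 4*M)
-912*(s + 57)/(76 + Y(Z)) = -912*(-145 + 57)/(76 + 4*(-4)) = -912*(-88/(76 - 16)) = -912/(60*(-1/88)) = -912/(-15/22) = -912*(-22/15) = 6688/5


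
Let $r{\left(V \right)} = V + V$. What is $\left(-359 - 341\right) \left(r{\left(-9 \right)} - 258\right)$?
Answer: $193200$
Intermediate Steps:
$r{\left(V \right)} = 2 V$
$\left(-359 - 341\right) \left(r{\left(-9 \right)} - 258\right) = \left(-359 - 341\right) \left(2 \left(-9\right) - 258\right) = - 700 \left(-18 - 258\right) = \left(-700\right) \left(-276\right) = 193200$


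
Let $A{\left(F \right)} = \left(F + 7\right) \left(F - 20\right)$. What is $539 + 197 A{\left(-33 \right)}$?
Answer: $272005$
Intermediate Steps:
$A{\left(F \right)} = \left(-20 + F\right) \left(7 + F\right)$ ($A{\left(F \right)} = \left(7 + F\right) \left(-20 + F\right) = \left(-20 + F\right) \left(7 + F\right)$)
$539 + 197 A{\left(-33 \right)} = 539 + 197 \left(-140 + \left(-33\right)^{2} - -429\right) = 539 + 197 \left(-140 + 1089 + 429\right) = 539 + 197 \cdot 1378 = 539 + 271466 = 272005$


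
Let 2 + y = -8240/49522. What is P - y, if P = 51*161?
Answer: 203366213/24761 ≈ 8213.2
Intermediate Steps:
y = -53642/24761 (y = -2 - 8240/49522 = -2 - 8240*1/49522 = -2 - 4120/24761 = -53642/24761 ≈ -2.1664)
P = 8211
P - y = 8211 - 1*(-53642/24761) = 8211 + 53642/24761 = 203366213/24761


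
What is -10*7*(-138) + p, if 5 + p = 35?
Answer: 9690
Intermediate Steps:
p = 30 (p = -5 + 35 = 30)
-10*7*(-138) + p = -10*7*(-138) + 30 = -70*(-138) + 30 = 9660 + 30 = 9690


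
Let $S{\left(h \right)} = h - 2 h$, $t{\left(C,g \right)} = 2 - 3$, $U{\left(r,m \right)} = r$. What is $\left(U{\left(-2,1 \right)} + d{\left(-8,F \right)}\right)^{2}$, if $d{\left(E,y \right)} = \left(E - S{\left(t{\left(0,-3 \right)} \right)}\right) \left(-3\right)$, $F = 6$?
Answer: $625$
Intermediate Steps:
$t{\left(C,g \right)} = -1$ ($t{\left(C,g \right)} = 2 - 3 = -1$)
$S{\left(h \right)} = - h$
$d{\left(E,y \right)} = 3 - 3 E$ ($d{\left(E,y \right)} = \left(E - \left(-1\right) \left(-1\right)\right) \left(-3\right) = \left(E - 1\right) \left(-3\right) = \left(-1 + E\right) \left(-3\right) = 3 - 3 E$)
$\left(U{\left(-2,1 \right)} + d{\left(-8,F \right)}\right)^{2} = \left(-2 + \left(3 - -24\right)\right)^{2} = \left(-2 + \left(3 + 24\right)\right)^{2} = \left(-2 + 27\right)^{2} = 25^{2} = 625$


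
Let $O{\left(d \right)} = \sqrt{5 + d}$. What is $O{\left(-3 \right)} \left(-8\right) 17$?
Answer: $- 136 \sqrt{2} \approx -192.33$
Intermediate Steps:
$O{\left(-3 \right)} \left(-8\right) 17 = \sqrt{5 - 3} \left(-8\right) 17 = \sqrt{2} \left(-8\right) 17 = - 8 \sqrt{2} \cdot 17 = - 136 \sqrt{2}$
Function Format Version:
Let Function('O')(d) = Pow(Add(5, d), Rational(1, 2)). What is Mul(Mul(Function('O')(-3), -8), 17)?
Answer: Mul(-136, Pow(2, Rational(1, 2))) ≈ -192.33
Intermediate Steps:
Mul(Mul(Function('O')(-3), -8), 17) = Mul(Mul(Pow(Add(5, -3), Rational(1, 2)), -8), 17) = Mul(Mul(Pow(2, Rational(1, 2)), -8), 17) = Mul(Mul(-8, Pow(2, Rational(1, 2))), 17) = Mul(-136, Pow(2, Rational(1, 2)))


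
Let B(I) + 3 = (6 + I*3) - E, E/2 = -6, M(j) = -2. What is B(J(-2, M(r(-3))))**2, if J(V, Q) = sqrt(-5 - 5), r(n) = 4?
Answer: 135 + 90*I*sqrt(10) ≈ 135.0 + 284.6*I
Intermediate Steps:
J(V, Q) = I*sqrt(10) (J(V, Q) = sqrt(-10) = I*sqrt(10))
E = -12 (E = 2*(-6) = -12)
B(I) = 15 + 3*I (B(I) = -3 + ((6 + I*3) - 1*(-12)) = -3 + ((6 + 3*I) + 12) = -3 + (18 + 3*I) = 15 + 3*I)
B(J(-2, M(r(-3))))**2 = (15 + 3*(I*sqrt(10)))**2 = (15 + 3*I*sqrt(10))**2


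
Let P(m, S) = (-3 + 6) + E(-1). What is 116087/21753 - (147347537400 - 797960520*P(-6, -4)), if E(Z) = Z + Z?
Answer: -3187892945754553/21753 ≈ -1.4655e+11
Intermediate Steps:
E(Z) = 2*Z
P(m, S) = 1 (P(m, S) = (-3 + 6) + 2*(-1) = 3 - 2 = 1)
116087/21753 - (147347537400 - 797960520*P(-6, -4)) = 116087/21753 - 458598/(1/((29*1)*(-60) + 321300)) = 116087*(1/21753) - 458598/(1/(29*(-60) + 321300)) = 116087/21753 - 458598/(1/(-1740 + 321300)) = 116087/21753 - 458598/(1/319560) = 116087/21753 - 458598/1/319560 = 116087/21753 - 458598*319560 = 116087/21753 - 146549576880 = -3187892945754553/21753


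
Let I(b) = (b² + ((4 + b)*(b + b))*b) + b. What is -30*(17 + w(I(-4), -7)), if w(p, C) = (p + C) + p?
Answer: -1020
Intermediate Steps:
I(b) = b + b² + 2*b²*(4 + b) (I(b) = (b² + ((4 + b)*(2*b))*b) + b = (b² + (2*b*(4 + b))*b) + b = (b² + 2*b²*(4 + b)) + b = b + b² + 2*b²*(4 + b))
w(p, C) = C + 2*p (w(p, C) = (C + p) + p = C + 2*p)
-30*(17 + w(I(-4), -7)) = -30*(17 + (-7 + 2*(-4*(1 + 2*(-4)² + 9*(-4))))) = -30*(17 + (-7 + 2*(-4*(1 + 2*16 - 36)))) = -30*(17 + (-7 + 2*(-4*(1 + 32 - 36)))) = -30*(17 + (-7 + 2*(-4*(-3)))) = -30*(17 + (-7 + 2*12)) = -30*(17 + (-7 + 24)) = -30*(17 + 17) = -30*34 = -1020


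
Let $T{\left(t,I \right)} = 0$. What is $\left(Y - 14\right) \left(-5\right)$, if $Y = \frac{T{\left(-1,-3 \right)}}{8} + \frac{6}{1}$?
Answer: $40$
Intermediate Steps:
$Y = 6$ ($Y = \frac{0}{8} + \frac{6}{1} = 0 \cdot \frac{1}{8} + 6 \cdot 1 = 0 + 6 = 6$)
$\left(Y - 14\right) \left(-5\right) = \left(6 - 14\right) \left(-5\right) = \left(-8\right) \left(-5\right) = 40$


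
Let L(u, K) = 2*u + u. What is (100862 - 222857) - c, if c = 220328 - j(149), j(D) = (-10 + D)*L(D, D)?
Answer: -280190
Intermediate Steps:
L(u, K) = 3*u
j(D) = 3*D*(-10 + D) (j(D) = (-10 + D)*(3*D) = 3*D*(-10 + D))
c = 158195 (c = 220328 - 3*149*(-10 + 149) = 220328 - 3*149*139 = 220328 - 1*62133 = 220328 - 62133 = 158195)
(100862 - 222857) - c = (100862 - 222857) - 1*158195 = -121995 - 158195 = -280190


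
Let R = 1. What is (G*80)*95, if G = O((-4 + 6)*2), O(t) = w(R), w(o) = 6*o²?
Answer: 45600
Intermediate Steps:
O(t) = 6 (O(t) = 6*1² = 6*1 = 6)
G = 6
(G*80)*95 = (6*80)*95 = 480*95 = 45600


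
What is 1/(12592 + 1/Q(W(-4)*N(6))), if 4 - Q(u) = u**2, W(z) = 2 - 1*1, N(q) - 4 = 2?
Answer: 32/402943 ≈ 7.9416e-5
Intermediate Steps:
N(q) = 6 (N(q) = 4 + 2 = 6)
W(z) = 1 (W(z) = 2 - 1 = 1)
Q(u) = 4 - u**2
1/(12592 + 1/Q(W(-4)*N(6))) = 1/(12592 + 1/(4 - (1*6)**2)) = 1/(12592 + 1/(4 - 1*6**2)) = 1/(12592 + 1/(4 - 1*36)) = 1/(12592 + 1/(4 - 36)) = 1/(12592 + 1/(-32)) = 1/(12592 - 1/32) = 1/(402943/32) = 32/402943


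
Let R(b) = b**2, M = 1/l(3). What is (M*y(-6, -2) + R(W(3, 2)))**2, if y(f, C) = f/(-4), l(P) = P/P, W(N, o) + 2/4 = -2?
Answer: 961/16 ≈ 60.063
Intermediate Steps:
W(N, o) = -5/2 (W(N, o) = -1/2 - 2 = -5/2)
l(P) = 1
y(f, C) = -f/4 (y(f, C) = f*(-1/4) = -f/4)
M = 1 (M = 1/1 = 1)
(M*y(-6, -2) + R(W(3, 2)))**2 = (1*(-1/4*(-6)) + (-5/2)**2)**2 = (1*(3/2) + 25/4)**2 = (3/2 + 25/4)**2 = (31/4)**2 = 961/16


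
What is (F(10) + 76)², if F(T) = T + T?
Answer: 9216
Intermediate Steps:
F(T) = 2*T
(F(10) + 76)² = (2*10 + 76)² = (20 + 76)² = 96² = 9216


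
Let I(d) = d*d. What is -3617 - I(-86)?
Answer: -11013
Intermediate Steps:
I(d) = d**2
-3617 - I(-86) = -3617 - 1*(-86)**2 = -3617 - 1*7396 = -3617 - 7396 = -11013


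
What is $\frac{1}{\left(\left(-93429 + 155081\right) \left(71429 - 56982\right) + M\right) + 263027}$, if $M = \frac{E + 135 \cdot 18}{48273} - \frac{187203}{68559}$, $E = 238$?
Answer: $\frac{1103182869}{982880190600500630} \approx 1.1224 \cdot 10^{-9}$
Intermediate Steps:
$M = - \frac{2951311669}{1103182869}$ ($M = \frac{238 + 135 \cdot 18}{48273} - \frac{187203}{68559} = \left(238 + 2430\right) \frac{1}{48273} - \frac{62401}{22853} = 2668 \cdot \frac{1}{48273} - \frac{62401}{22853} = \frac{2668}{48273} - \frac{62401}{22853} = - \frac{2951311669}{1103182869} \approx -2.6753$)
$\frac{1}{\left(\left(-93429 + 155081\right) \left(71429 - 56982\right) + M\right) + 263027} = \frac{1}{\left(\left(-93429 + 155081\right) \left(71429 - 56982\right) - \frac{2951311669}{1103182869}\right) + 263027} = \frac{1}{\left(61652 \cdot 14447 - \frac{2951311669}{1103182869}\right) + 263027} = \frac{1}{\left(890686444 - \frac{2951311669}{1103182869}\right) + 263027} = \frac{1}{\frac{982590023720016167}{1103182869} + 263027} = \frac{1}{\frac{982880190600500630}{1103182869}} = \frac{1103182869}{982880190600500630}$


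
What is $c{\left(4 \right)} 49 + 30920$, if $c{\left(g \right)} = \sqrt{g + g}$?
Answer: $30920 + 98 \sqrt{2} \approx 31059.0$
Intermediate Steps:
$c{\left(g \right)} = \sqrt{2} \sqrt{g}$ ($c{\left(g \right)} = \sqrt{2 g} = \sqrt{2} \sqrt{g}$)
$c{\left(4 \right)} 49 + 30920 = \sqrt{2} \sqrt{4} \cdot 49 + 30920 = \sqrt{2} \cdot 2 \cdot 49 + 30920 = 2 \sqrt{2} \cdot 49 + 30920 = 98 \sqrt{2} + 30920 = 30920 + 98 \sqrt{2}$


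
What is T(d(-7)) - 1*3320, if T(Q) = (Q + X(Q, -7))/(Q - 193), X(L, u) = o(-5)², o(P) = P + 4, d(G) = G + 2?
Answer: -328678/99 ≈ -3320.0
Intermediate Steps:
d(G) = 2 + G
o(P) = 4 + P
X(L, u) = 1 (X(L, u) = (4 - 5)² = (-1)² = 1)
T(Q) = (1 + Q)/(-193 + Q) (T(Q) = (Q + 1)/(Q - 193) = (1 + Q)/(-193 + Q))
T(d(-7)) - 1*3320 = (1 + (2 - 7))/(-193 + (2 - 7)) - 1*3320 = (1 - 5)/(-193 - 5) - 3320 = -4/(-198) - 3320 = -1/198*(-4) - 3320 = 2/99 - 3320 = -328678/99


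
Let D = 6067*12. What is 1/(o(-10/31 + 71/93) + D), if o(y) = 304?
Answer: 1/73108 ≈ 1.3678e-5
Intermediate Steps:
D = 72804
1/(o(-10/31 + 71/93) + D) = 1/(304 + 72804) = 1/73108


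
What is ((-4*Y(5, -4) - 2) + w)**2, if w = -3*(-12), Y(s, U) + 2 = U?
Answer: 3364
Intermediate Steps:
Y(s, U) = -2 + U
w = 36
((-4*Y(5, -4) - 2) + w)**2 = ((-4*(-2 - 4) - 2) + 36)**2 = ((-4*(-6) - 2) + 36)**2 = ((24 - 2) + 36)**2 = (22 + 36)**2 = 58**2 = 3364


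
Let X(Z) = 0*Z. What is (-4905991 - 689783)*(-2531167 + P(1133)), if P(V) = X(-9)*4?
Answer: 14163838488258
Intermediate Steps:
X(Z) = 0
P(V) = 0 (P(V) = 0*4 = 0)
(-4905991 - 689783)*(-2531167 + P(1133)) = (-4905991 - 689783)*(-2531167 + 0) = -5595774*(-2531167) = 14163838488258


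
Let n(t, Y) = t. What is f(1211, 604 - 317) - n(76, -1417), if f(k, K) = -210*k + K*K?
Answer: -172017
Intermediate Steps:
f(k, K) = K² - 210*k (f(k, K) = -210*k + K² = K² - 210*k)
f(1211, 604 - 317) - n(76, -1417) = ((604 - 317)² - 210*1211) - 1*76 = (287² - 254310) - 76 = (82369 - 254310) - 76 = -171941 - 76 = -172017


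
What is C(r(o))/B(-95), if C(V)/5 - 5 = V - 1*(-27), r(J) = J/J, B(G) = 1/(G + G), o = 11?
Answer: -31350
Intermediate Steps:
B(G) = 1/(2*G)
r(J) = 1
C(V) = 160 + 5*V (C(V) = 25 + 5*(V - 1*(-27)) = 25 + 5*(V + 27) = 25 + 5*(27 + V) = 25 + (135 + 5*V) = 160 + 5*V)
C(r(o))/B(-95) = (160 + 5*1)/(((1/2)/(-95))) = (160 + 5)/(((1/2)*(-1/95))) = 165/(-1/190) = 165*(-190) = -31350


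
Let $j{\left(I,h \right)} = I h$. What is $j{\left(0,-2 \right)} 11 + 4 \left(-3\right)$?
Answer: $-12$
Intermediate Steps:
$j{\left(0,-2 \right)} 11 + 4 \left(-3\right) = 0 \left(-2\right) 11 + 4 \left(-3\right) = 0 \cdot 11 - 12 = 0 - 12 = -12$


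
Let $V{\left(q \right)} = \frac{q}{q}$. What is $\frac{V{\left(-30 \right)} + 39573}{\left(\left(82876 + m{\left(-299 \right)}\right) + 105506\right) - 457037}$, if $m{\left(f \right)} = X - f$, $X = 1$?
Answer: $- \frac{39574}{268355} \approx -0.14747$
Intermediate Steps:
$V{\left(q \right)} = 1$
$m{\left(f \right)} = 1 - f$
$\frac{V{\left(-30 \right)} + 39573}{\left(\left(82876 + m{\left(-299 \right)}\right) + 105506\right) - 457037} = \frac{1 + 39573}{\left(\left(82876 + \left(1 - -299\right)\right) + 105506\right) - 457037} = \frac{39574}{\left(\left(82876 + \left(1 + 299\right)\right) + 105506\right) - 457037} = \frac{39574}{\left(\left(82876 + 300\right) + 105506\right) - 457037} = \frac{39574}{\left(83176 + 105506\right) - 457037} = \frac{39574}{188682 - 457037} = \frac{39574}{-268355} = 39574 \left(- \frac{1}{268355}\right) = - \frac{39574}{268355}$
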